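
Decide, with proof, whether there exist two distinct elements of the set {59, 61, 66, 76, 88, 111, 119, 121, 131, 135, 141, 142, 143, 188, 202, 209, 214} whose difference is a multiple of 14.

Yes: 59 and 143.

Both 59 and 143 leave remainder 3 on division by 14; their difference 84 = 6·14 is a multiple of 14.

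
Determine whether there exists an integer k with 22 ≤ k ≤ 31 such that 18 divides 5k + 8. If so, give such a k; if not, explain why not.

The values of 5k + 8 for k = 22, 23, …, 31 are 118, 123, 128, 133, 138, 143, 148, 153, 158, 163; reduced mod 18 these are 10, 15, 2, 7, 12, 17, 4, 9, 14, 1.
None is 0, so 18 never divides 5k + 8 on this range.

No such integer k in that range exists.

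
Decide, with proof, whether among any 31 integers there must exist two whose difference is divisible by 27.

True.

Each integer lies in one of the 27 residue classes modulo 27.
Since 31 > 27, two of the 31 integers must share a residue class by the pigeonhole principle; call them a and b.
Their difference a − b is then a multiple of 27.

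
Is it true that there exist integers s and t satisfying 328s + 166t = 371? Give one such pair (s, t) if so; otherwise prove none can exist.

No such integers exist.

Both 328 and 166 are divisible by gcd(328, 166) = 2, hence so is any combination 328s + 166t.
But 371 = 2·185 + 1, so 2 ∤ 371.
So the equation is unsolvable over ℤ.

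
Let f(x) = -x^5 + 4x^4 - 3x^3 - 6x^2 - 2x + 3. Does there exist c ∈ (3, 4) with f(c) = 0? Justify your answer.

No.

The endpoint values f(3) = -57 and f(4) = -293 are both negative. Claim: f(x) < 0 for every x in (3, 4).
Substitute x = 3 + u, where 0 < u < 1 on the interval. Expanding, f(3 + u) = -u^5 - 11u^4 - 45u^3 - 87u^2 - 92u - 57.
All 6 nonzero coefficients of this polynomial in u are negative; hence for u > 0 the value is a sum of negative terms (the constant -57 among them).
So f is strictly negative on (3, 4); no root exists in the interval.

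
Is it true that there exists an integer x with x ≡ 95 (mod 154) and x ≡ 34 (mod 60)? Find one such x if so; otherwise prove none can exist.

No such integer exists.

Reduce both congruences modulo 2, which divides 154 and 60: they say x ≡ 95 (mod 2) and x ≡ 34 (mod 2).
But 95 mod 2 = 1 while 34 mod 2 = 0, a contradiction.
Hence the system has no solution.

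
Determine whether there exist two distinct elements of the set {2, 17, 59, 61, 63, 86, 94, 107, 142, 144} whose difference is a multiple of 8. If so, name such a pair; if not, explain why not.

The pair (59, 107) works.

59 mod 8 = 3 and 107 mod 8 = 3, so 107 − 59 = 48 = 6·8.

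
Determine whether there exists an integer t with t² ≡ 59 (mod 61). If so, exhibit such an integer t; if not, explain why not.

No, no such integer exists.

Apply Euler's criterion with the prime 61: 59 is a quadratic residue iff 59^30 ≡ 1 (mod 61), and a non-residue iff it is ≡ −1.
Squaring successively (mod 61): 59^2 = 3481 ≡ 4; 59^4 ≡ 4² = 16 ≡ 16; 59^8 ≡ 16² = 256 ≡ 12; 59^16 ≡ 12² = 144 ≡ 22.
Since 30 = 16 + 8 + 4 + 2, 59^30 ≡ 22 · 12 · 16 · 4; multiplying out mod 61: 22·12 = 264 ≡ 20, then 20·16 = 320 ≡ 15, then 15·4 = 60 ≡ 60. Thus 59^30 ≡ 60 ≡ −1 (mod 61).
The value −1 means 59 is a non-residue modulo 61, so t² ≡ 59 (mod 61) is impossible.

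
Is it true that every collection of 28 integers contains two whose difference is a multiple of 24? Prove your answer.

Yes.

There are exactly 24 possible remainders on division by 24.
Placing 28 integers into 24 classes, some class receives at least two — say a and b.
Then a ≡ b (mod 24), i.e. 24 ∣ (a − b).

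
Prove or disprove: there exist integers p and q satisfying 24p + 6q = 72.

p = 0, q = 12

Every value of 24p + 6q is a multiple of gcd(24, 6) = 6; since 6 ∣ 72, solutions exist.
Dividing through by 6 reduces the equation to 4p + 1q = 12.
With a unit coefficient on q, (p, q) = (0, 12) is an immediate solution.
Indeed 24·0 + 6·12 = 0 + 72 = 72.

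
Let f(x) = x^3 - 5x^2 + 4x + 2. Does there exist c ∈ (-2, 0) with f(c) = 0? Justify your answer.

Yes, f has a root in the interval.

f(-2) = -34 and f(0) = 2, which have opposite signs.
As a polynomial, f is continuous on every closed interval.
So by the Intermediate Value Theorem there is a c strictly between -2 and 0 with f(c) = 0.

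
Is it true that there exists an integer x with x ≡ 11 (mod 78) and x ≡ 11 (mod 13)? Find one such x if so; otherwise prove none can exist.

The moduli are not coprime: gcd(78, 13) = 13. Compatibility requires 13 ∣ (11 − 11) = 0, which holds, so solutions exist.
The smallest candidate x = 11 works directly: 11 ≡ 11 (mod 13).
Verify: 11 = 0·78 + 11 and 11 = 0·13 + 11. ✓

x = 11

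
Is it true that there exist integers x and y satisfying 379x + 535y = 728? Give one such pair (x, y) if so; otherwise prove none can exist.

Since gcd(379, 535) = 1, every integer is an integer combination of 379 and 535.
Run the Euclidean algorithm on 535 and 379: 535 = 1·379 + 156, 379 = 2·156 + 67, 156 = 2·67 + 22, 67 = 3·22 + 1, 22 = 22·1 + 0.
Working back up the chain: 1 = 67 − 3·22 = 67 − 3·(156 − 2·67) = −3·156 + 7·67 = −3·156 + 7·(379 − 2·156) = 7·379 − 17·156 = 7·379 − 17·(535 − 1·379) = −17·535 + 24·379. So 379·24 + 535·(-17) = 1.
Scaling by 728 gives the particular solution (x, y) = (17472, -12376).
Subtracting 32·535 from x and adding 32·379 to y gives the tidier solution (352, -248).
Check: 379·352 + 535·(-248) = 133408 − 132680 = 728. ✓

x = 352, y = -248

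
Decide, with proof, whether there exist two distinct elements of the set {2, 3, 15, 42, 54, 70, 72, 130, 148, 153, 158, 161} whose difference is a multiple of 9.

15 mod 9 = 6 and 42 mod 9 = 6, so 42 − 15 = 27 = 3·9.

Yes: 15 and 42.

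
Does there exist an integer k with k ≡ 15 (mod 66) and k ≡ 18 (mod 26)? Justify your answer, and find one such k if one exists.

There is no such integer.

Both moduli are multiples of 2 = gcd(66, 26), so any solution would satisfy k ≡ 15 and k ≡ 18 modulo 2 simultaneously.
These are incompatible: 15 − 18 = -3 is not divisible by 2.
Therefore no such k exists.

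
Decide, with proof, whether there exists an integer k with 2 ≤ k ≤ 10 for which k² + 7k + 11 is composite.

At k = 9: 9² + 7·9 + 11 = 155 = 5·31, which is composite.

k = 9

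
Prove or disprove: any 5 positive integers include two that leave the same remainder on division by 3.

Yes, this is always true.

There are exactly 3 possible remainders on division by 3.
Placing 5 integers into 3 classes, some class receives at least two — say a and b.
That is, a and b leave the same remainder on division by 3, as claimed.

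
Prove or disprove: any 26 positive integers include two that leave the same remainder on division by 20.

Yes, this is always true.

Partition the integers by their residue mod 20; there are 20 classes.
Since 26 > 20, two of the 26 integers must share a residue class by the pigeonhole principle; call them a and b.
So a and b have equal remainders mod 20, which is exactly what was to be shown.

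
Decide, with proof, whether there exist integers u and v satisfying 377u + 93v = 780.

Since gcd(377, 93) = 1, every integer is an integer combination of 377 and 93.
Run the Euclidean algorithm on 377 and 93: 377 = 4·93 + 5, 93 = 18·5 + 3, 5 = 1·3 + 2, 3 = 1·2 + 1, 2 = 2·1 + 0.
Working back up the chain: 1 = 3 − 1·2 = 3 − (5 − 1·3) = −5 + 2·3 = −5 + 2·(93 − 18·5) = 2·93 − 37·5 = 2·93 − 37·(377 − 4·93) = −37·377 + 150·93. So 377·(-37) + 93·150 = 1.
Times 780: 377·(-28860) + 93·117000 = 780, so (-28860, 117000) solves it.
Shifting by a multiple of (93, −377) keeps it a solution: u = -28860 + 311·93 = 63, v = 117000 − 311·377 = -247.
Check: 377·63 + 93·(-247) = 23751 − 22971 = 780. ✓

u = 63, v = -247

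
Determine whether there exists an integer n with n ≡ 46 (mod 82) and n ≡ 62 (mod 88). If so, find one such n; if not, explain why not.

n = 1030

Here gcd(82, 88) = 2, and both 46 and 62 leave remainder 0 mod 2, so the system is consistent.
Write n = 46 + 82t. Then 82t ≡ 62 − 46 ≡ 16 (mod 88); dividing through by 2 gives 41t ≡ 8 (mod 44).
Note 41·29 = 1189 ≡ 1 (mod 44) (as 1189 − 1 = 27·44), so 41⁻¹ ≡ 29.
Therefore t ≡ 29·8 = 232 ≡ 12 (mod 44).
Then n = 46 + 82·12 = 1030.
Indeed 1030 ≡ 46 (mod 82) and 1030 ≡ 62 (mod 88).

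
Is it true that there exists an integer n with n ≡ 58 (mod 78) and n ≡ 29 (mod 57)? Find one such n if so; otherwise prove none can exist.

There is no such integer.

Both moduli are multiples of 3 = gcd(78, 57), so any solution would satisfy n ≡ 58 and n ≡ 29 modulo 3 simultaneously.
However 58 ≡ 1 and 29 ≡ 2 (mod 3), and 1 ≠ 2.
Hence the system has no solution.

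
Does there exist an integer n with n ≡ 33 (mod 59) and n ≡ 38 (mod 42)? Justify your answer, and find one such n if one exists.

The moduli 59 and 42 are coprime, so by the Chinese Remainder Theorem a unique solution modulo 2478 exists.
Any solution of the first congruence is n = 33 + 59t; substituting into the second, 59t ≡ 38 − 33 ≡ 5 (mod 42).
59 ≡ 17 (mod 42), so this reads 17t ≡ 5 (mod 42). To invert 17 modulo 42: 42 = 2·17 + 8, 17 = 2·8 + 1, 8 = 8·1 + 0, and unwinding, 1 = 17 − 2·8 = 17 − 2·(42 − 2·17) = −2·42 + 5·17. Thus 17⁻¹ ≡ 5 (mod 42).
Therefore t ≡ 5·5 = 25 (mod 42).
With t = 25: n = 33 + 59·25 = 1508.
Indeed 1508 ≡ 33 (mod 59) and 1508 ≡ 38 (mod 42).

n = 1508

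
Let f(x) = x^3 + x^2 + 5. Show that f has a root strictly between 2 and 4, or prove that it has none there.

f(2) = 17 and f(4) = 85, both positive, so a sign-change argument is unavailable; we show f keeps this sign on the whole interval.
Substitute x = 2 + u, where 0 < u < 2 on the interval. Expanding, f(2 + u) = u^3 + 7u^2 + 16u + 17.
All 4 nonzero coefficients of this polynomial in u are positive; hence for u > 0 the value is a sum of positive terms (the constant 17 among them).
Therefore f(x) > 0 throughout (2, 4), and f has no zero there.

f has no root in that interval.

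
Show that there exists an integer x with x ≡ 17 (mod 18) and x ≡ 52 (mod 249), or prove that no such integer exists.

There is no such integer.

Reduce both congruences modulo 3, which divides 18 and 249: they say x ≡ 17 (mod 3) and x ≡ 52 (mod 3).
However 17 ≡ 2 and 52 ≡ 1 (mod 3), and 2 ≠ 1.
Hence the system has no solution.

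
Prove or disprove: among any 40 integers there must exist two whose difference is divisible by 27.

Yes, this is always true.

Partition the integers by their residue mod 27; there are 27 classes.
With 40 integers and only 27 classes, the pigeonhole principle forces two of them, say a and b, into the same class.
Their difference a − b is then a multiple of 27.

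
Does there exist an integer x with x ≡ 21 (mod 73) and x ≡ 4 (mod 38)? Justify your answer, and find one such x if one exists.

Since 73 and 38 share no common factor, CRT says the pair of congruences has a solution (unique mod 2774).
Any solution of the first congruence is x = 21 + 73t; substituting into the second, 73t ≡ 4 − 21 ≡ 21 (mod 38).
73 ≡ 35 (mod 38), so this reads 35t ≡ 21 (mod 38). Since 35·25 = 875 = 23·38 + 1, the inverse of 35 mod 38 is 25.
Multiplying by 25: t ≡ 25·21 = 525 ≡ 31 (mod 38).
Taking t = 31 gives x = 21 + 73·31 = 2284.
Check: 2284 mod 73 = 21, 2284 mod 38 = 4. ✓

x = 2284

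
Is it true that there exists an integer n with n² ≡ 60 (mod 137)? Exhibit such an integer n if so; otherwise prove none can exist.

n = 34

Take n = 34. Then 34² = 1156 = 8·137 + 60, so 34² ≡ 60 (mod 137).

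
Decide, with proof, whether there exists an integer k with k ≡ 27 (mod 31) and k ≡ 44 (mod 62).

Both moduli are multiples of 31 = gcd(31, 62), so any solution would satisfy k ≡ 27 and k ≡ 44 modulo 31 simultaneously.
But 27 mod 31 = 27 while 44 mod 31 = 13, a contradiction.
Therefore no such k exists.

No, no such integer exists.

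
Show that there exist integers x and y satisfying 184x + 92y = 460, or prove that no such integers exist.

gcd(184, 92) = 92, and 92 divides 460, so integer solutions exist.
Dividing through by 92 reduces the equation to 2x + 1y = 5.
With a unit coefficient on y, (x, y) = (0, 5) is an immediate solution.
Check: 184·0 + 92·5 = 0 + 460 = 460. ✓

x = 0, y = 5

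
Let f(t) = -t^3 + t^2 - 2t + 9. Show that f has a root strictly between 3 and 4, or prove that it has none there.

No such root exists.

f(3) = -15 and f(4) = -47, both negative.
f'(t) = -3t^2 + 2t - 2 has discriminant 2² − 4·(-3)·(-2) = -20 < 0, so f' has no real roots and is negative for every real t.
So f is strictly decreasing; between 3 and 4 its values lie between f(3) = -15 and f(4) = -47, all negative. Therefore f has no root in (3, 4).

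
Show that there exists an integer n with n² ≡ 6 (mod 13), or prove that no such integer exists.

Since (13 − n)² ≡ n² (mod 13), it suffices to square n = 0, 1, …, 6: the residues are 0, 1, 4, 9, 3, 12, 10.
So the quadratic residues mod 13 are {0, 1, 3, 4, 9, 10, 12}, and 6 is not among them.
Therefore n² ≡ 6 (mod 13) has no solution.

There is no such integer.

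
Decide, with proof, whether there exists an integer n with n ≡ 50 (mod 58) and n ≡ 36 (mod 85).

gcd(58, 85) = 1, so the Chinese Remainder Theorem guarantees exactly one residue class mod 4930 satisfying both.
Write n = 50 + 58t and require 50 + 58t ≡ 36 (mod 85), i.e. 58t ≡ 71 (mod 85).
To invert 58 modulo 85: 85 = 1·58 + 27, 58 = 2·27 + 4, 27 = 6·4 + 3, 4 = 1·3 + 1, 3 = 3·1 + 0, and unwinding, 1 = 4 − 1·3 = 4 − (27 − 6·4) = −27 + 7·4 = −27 + 7·(58 − 2·27) = 7·58 − 15·27 = 7·58 − 15·(85 − 1·58) = −15·85 + 22·58. Thus 58⁻¹ ≡ 22 (mod 85).
Therefore t ≡ 22·71 = 1562 ≡ 32 (mod 85).
Taking t = 32 gives n = 50 + 58·32 = 1906.
Indeed 1906 ≡ 50 (mod 58) and 1906 ≡ 36 (mod 85).

n = 1906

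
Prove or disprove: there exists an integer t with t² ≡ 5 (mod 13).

No, no such integer exists.

Squares mod 13 repeat after t = 6 (as (−t)² = t²); for t = 0..6 they are 0, 1, 4, 9, 3, 12, 10.
So the quadratic residues mod 13 are {0, 1, 3, 4, 9, 10, 12}, and 5 is not among them.
Therefore t² ≡ 5 (mod 13) has no solution.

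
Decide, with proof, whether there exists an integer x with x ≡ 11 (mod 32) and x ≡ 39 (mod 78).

gcd(32, 78) = 2. A simultaneous solution exists iff 11 ≡ 39 (mod 2); here 11 mod 2 = 1 = 39 mod 2, so it does.
Write x = 11 + 32t. Then 32t ≡ 39 − 11 ≡ 28 (mod 78); dividing through by 2 gives 16t ≡ 14 (mod 39).
Since 16·22 = 352 = 9·39 + 1, the inverse of 16 mod 39 is 22.
Therefore t ≡ 22·14 = 308 ≡ 35 (mod 39).
Then x = 11 + 32·35 = 1131.
Indeed 1131 ≡ 11 (mod 32) and 1131 ≡ 39 (mod 78).

x = 1131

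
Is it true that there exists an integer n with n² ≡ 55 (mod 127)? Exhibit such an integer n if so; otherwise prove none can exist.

127 is prime, so by Euler's criterion 55 is a square mod 127 iff 55^((127−1)/2) = 55^63 ≡ 1 (mod 127).
Squaring successively (mod 127): 55^2 = 3025 ≡ 104; 55^4 ≡ 104² = 10816 ≡ 21; 55^8 ≡ 21² = 441 ≡ 60; 55^16 ≡ 60² = 3600 ≡ 44; 55^32 ≡ 44² = 1936 ≡ 31.
Since 63 = 32 + 16 + 8 + 4 + 2 + 1, 55^63 ≡ 31 · 44 · 60 · 21 · 104 · 55; multiplying out mod 127: 31·44 = 1364 ≡ 94, then 94·60 = 5640 ≡ 52, then 52·21 = 1092 ≡ 76, then 76·104 = 7904 ≡ 30, then 30·55 = 1650 ≡ 126. Thus 55^63 ≡ 126 ≡ −1 (mod 127).
By Euler's criterion 55 is a quadratic non-residue mod 127: no n satisfies n² ≡ 55 (mod 127).

There is no such integer.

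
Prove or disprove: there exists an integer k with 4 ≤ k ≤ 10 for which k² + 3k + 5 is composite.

k = 7

At k = 7: 7² + 3·7 + 5 = 75 = 3·25, which is composite.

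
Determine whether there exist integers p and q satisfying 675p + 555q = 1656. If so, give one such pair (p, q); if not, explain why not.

No, no such integers exist.

Any value of 675p + 555q is a multiple of gcd(675, 555) = 15.
But 1656 = 15·110 + 6, so 15 ∤ 1656.
Hence no integers p, q satisfy the equation.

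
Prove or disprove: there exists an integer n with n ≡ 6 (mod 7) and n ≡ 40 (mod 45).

n = 265

The moduli 7 and 45 are coprime, so by the Chinese Remainder Theorem a unique solution modulo 315 exists.
Write n = 6 + 7t and require 6 + 7t ≡ 40 (mod 45), i.e. 7t ≡ 34 (mod 45).
Since 7·13 = 91 = 2·45 + 1, the inverse of 7 mod 45 is 13.
Therefore t ≡ 13·34 = 442 ≡ 37 (mod 45).
Taking t = 37 gives n = 6 + 7·37 = 265.
Check: 265 mod 7 = 6, 265 mod 45 = 40. ✓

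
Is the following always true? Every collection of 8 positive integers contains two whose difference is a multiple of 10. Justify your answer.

No; for instance {34, 35, 36, 37, 38, 39, 40, 41} is a counterexample.

Take the 8 consecutive integers 34, 35, …, 41: their residues mod 10 are all distinct because 8 ≤ 10.
Any two of them differ by at most 7 < 10 and by at least 1, so no difference is a multiple of 10.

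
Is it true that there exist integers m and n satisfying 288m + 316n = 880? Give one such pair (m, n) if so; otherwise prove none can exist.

Since gcd(288, 316) = 4 and 880 = 4·220, Bézout's identity guarantees a solution.
Dividing through by 4 reduces the equation to 72m + 79n = 220.
Dividing repeatedly: 79 = 1·72 + 7, 72 = 10·7 + 2, 7 = 3·2 + 1, 2 = 2·1 + 0.
Unwinding: 1 = 7 − 3·2 = 7 − 3·(72 − 10·7) = −3·72 + 31·7 = −3·72 + 31·(79 − 1·72) = 31·79 − 34·72, i.e. 72·(-34) + 79·31 = 1.
Scaling by 220 gives the particular solution (m, n) = (-7480, 6820).
The general solution is m = -7480 + 79k, n = 6820 − 72k; taking k = 95 gives the smaller pair m = 25, n = -20.
Indeed 288·25 + 316·(-20) = 7200 − 6320 = 880.

m = 25, n = -20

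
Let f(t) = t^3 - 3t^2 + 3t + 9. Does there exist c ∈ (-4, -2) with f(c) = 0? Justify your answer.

No.

The endpoint values f(-4) = -115 and f(-2) = -17 are both negative. Claim: f(t) < 0 for every t in (-4, -2).
Substitute t = -2 − u, where 0 < u < 2 on the interval. Expanding, f(-2 − u) = -u^3 - 9u^2 - 27u - 17.
All 4 nonzero coefficients of this polynomial in u are negative; hence for u > 0 the value is a sum of negative terms (the constant -17 among them).
So f is strictly negative on (-4, -2); no root exists in the interval.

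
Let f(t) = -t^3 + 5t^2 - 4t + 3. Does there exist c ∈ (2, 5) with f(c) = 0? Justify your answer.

f(2) = 7 and f(5) = -17, which have opposite signs.
Since f is a polynomial it is continuous on [2, 5].
By the Intermediate Value Theorem f must vanish at some point of (2, 5).

Yes, f has a root in the interval.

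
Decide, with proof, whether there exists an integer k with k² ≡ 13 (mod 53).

k = 15

k = 15 works: 15² = 225, and 225 − 13 = 212 = 4·53.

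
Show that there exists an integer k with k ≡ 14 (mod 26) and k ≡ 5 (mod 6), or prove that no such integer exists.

There is no such integer.

Both moduli are multiples of 2 = gcd(26, 6), so any solution would satisfy k ≡ 14 and k ≡ 5 modulo 2 simultaneously.
But 14 mod 2 = 0 while 5 mod 2 = 1, a contradiction.
Hence the system has no solution.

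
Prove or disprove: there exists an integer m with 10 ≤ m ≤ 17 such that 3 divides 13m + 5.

m = 10

m = 10 works, since 13·10 + 5 = 135 = 45·3.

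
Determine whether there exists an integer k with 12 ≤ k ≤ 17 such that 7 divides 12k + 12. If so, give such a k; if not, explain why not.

At k = 13 we get 12·13 + 12 = 168, and 168 = 7·24.

k = 13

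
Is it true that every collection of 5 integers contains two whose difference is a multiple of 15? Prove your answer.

No; for instance {37, 38, 39, 40, 41} is a counterexample.

Try 5 consecutive integers, 37, 38, …, 41. Their remainders mod 15 are 7, 8, 9, 10, 11 — pairwise different, as any 5 ≤ 15 consecutive integers have distinct residues.
Any two of them differ by at most 4 < 15 and by at least 1, so no difference is a multiple of 15.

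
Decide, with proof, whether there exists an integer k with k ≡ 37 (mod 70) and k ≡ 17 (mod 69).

Since 70 and 69 share no common factor, CRT says the pair of congruences has a solution (unique mod 4830).
Any solution of the first congruence is k = 37 + 70t; substituting into the second, 70t ≡ 17 − 37 ≡ 49 (mod 69).
70 ≡ 1 (mod 69), so this reads 1t ≡ 49 (mod 69). So t ≡ 49 (mod 69).
Taking t = 49 gives k = 37 + 70·49 = 3467.
Verify: 3467 = 49·70 + 37 and 3467 = 50·69 + 17. ✓

k = 3467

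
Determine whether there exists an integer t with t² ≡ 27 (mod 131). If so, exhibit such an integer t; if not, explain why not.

Take t = 17. Then 17² = 289 = 2·131 + 27, so 17² ≡ 27 (mod 131).

t = 17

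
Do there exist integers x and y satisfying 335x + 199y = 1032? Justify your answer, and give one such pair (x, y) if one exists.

x = 31, y = -47

Since gcd(335, 199) = 1, every integer is an integer combination of 335 and 199.
Dividing repeatedly: 335 = 1·199 + 136, 199 = 1·136 + 63, 136 = 2·63 + 10, 63 = 6·10 + 3, 10 = 3·3 + 1, 3 = 3·1 + 0.
Working back up the chain: 1 = 10 − 3·3 = 10 − 3·(63 − 6·10) = −3·63 + 19·10 = −3·63 + 19·(136 − 2·63) = 19·136 − 41·63 = 19·136 − 41·(199 − 1·136) = −41·199 + 60·136 = −41·199 + 60·(335 − 1·199) = 60·335 − 101·199. So 335·60 + 199·(-101) = 1.
Scaling by 1032 gives the particular solution (x, y) = (61920, -104232).
Shifting by a multiple of (199, −335) keeps it a solution: x = 61920 − 311·199 = 31, y = -104232 + 311·335 = -47.
Check: 335·31 + 199·(-47) = 10385 − 9353 = 1032. ✓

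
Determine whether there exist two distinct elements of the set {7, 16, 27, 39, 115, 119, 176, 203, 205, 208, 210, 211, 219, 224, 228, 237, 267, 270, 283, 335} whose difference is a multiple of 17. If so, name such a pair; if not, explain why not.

Both 7 and 211 leave remainder 7 on division by 17; their difference 204 = 12·17 is a multiple of 17.

7 and 211 are such a pair.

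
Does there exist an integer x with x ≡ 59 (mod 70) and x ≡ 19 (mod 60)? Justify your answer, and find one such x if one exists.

x = 199

Here gcd(70, 60) = 10, and both 59 and 19 leave remainder 9 mod 10, so the system is consistent.
The integers ≡ 59 (mod 70) are 59, 129, 199, …; their remainders mod 60 are 59, 9, 19, so x = 199 is the first that is ≡ 19 (mod 60).
Verify: 199 = 2·70 + 59 and 199 = 3·60 + 19. ✓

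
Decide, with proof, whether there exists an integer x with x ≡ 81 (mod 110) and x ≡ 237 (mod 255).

There is no such integer.

Reduce both congruences modulo 5, which divides 110 and 255: they say x ≡ 81 (mod 5) and x ≡ 237 (mod 5).
But 81 mod 5 = 1 while 237 mod 5 = 2, a contradiction.
Hence the system has no solution.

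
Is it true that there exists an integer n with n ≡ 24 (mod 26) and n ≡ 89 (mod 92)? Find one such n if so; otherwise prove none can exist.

Both moduli are multiples of 2 = gcd(26, 92), so any solution would satisfy n ≡ 24 and n ≡ 89 modulo 2 simultaneously.
But 24 mod 2 = 0 while 89 mod 2 = 1, a contradiction.
Hence the system has no solution.

No, no such integer exists.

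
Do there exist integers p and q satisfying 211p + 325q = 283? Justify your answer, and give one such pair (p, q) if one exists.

Since gcd(211, 325) = 1, every integer is an integer combination of 211 and 325.
Dividing repeatedly: 325 = 1·211 + 114, 211 = 1·114 + 97, 114 = 1·97 + 17, 97 = 5·17 + 12, 17 = 1·12 + 5, 12 = 2·5 + 2, 5 = 2·2 + 1, 2 = 2·1 + 0.
Working back up the chain: 1 = 5 − 2·2 = 5 − 2·(12 − 2·5) = −2·12 + 5·5 = −2·12 + 5·(17 − 1·12) = 5·17 − 7·12 = 5·17 − 7·(97 − 5·17) = −7·97 + 40·17 = −7·97 + 40·(114 − 1·97) = 40·114 − 47·97 = 40·114 − 47·(211 − 1·114) = −47·211 + 87·114 = −47·211 + 87·(325 − 1·211) = 87·325 − 134·211. So 211·(-134) + 325·87 = 1.
Multiplying through by 283: p = (-134)·283 = -37922, q = 87·283 = 24621 is a solution.
Shifting by a multiple of (325, −211) keeps it a solution: p = -37922 + 117·325 = 103, q = 24621 − 117·211 = -66.
Indeed 211·103 + 325·(-66) = 21733 − 21450 = 283.

p = 103, q = -66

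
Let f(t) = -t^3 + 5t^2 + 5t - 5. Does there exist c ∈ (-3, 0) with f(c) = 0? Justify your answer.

f(-3) = 52 and f(0) = -5, which have opposite signs.
f is continuous everywhere (it is a polynomial), in particular on [-3, 0].
So by the Intermediate Value Theorem there is a c strictly between -3 and 0 with f(c) = 0.

Yes, such a c exists.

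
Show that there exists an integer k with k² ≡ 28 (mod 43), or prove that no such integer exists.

43 is prime, so by Euler's criterion 28 is a square mod 43 iff 28^((43−1)/2) = 28^21 ≡ 1 (mod 43).
Repeated squaring mod 43: 28^2 = 784 ≡ 10; 28^4 ≡ 10² = 100 ≡ 14; 28^8 ≡ 14² = 196 ≡ 24; 28^16 ≡ 24² = 576 ≡ 17.
Since 21 = 16 + 4 + 1, 28^21 ≡ 17 · 14 · 28; multiplying out mod 43: 17·14 = 238 ≡ 23, then 23·28 = 644 ≡ 42. Thus 28^21 ≡ 42 ≡ −1 (mod 43).
The value −1 means 28 is a non-residue modulo 43, so k² ≡ 28 (mod 43) is impossible.

There is no such integer.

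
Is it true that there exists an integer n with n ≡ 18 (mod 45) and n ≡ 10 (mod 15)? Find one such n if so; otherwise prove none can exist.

Both moduli are multiples of 15 = gcd(45, 15), so any solution would satisfy n ≡ 18 and n ≡ 10 modulo 15 simultaneously.
But 18 mod 15 = 3 while 10 mod 15 = 10, a contradiction.
Therefore no such n exists.

No such integer exists.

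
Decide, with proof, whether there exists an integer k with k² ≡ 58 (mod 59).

Apply Euler's criterion with the prime 59: 58 is a quadratic residue iff 58^29 ≡ 1 (mod 59), and a non-residue iff it is ≡ −1.
Squaring successively (mod 59): 58^2 = 3364 ≡ 1; 58^4 ≡ 1² = 1 ≡ 1; 58^8 ≡ 1² = 1 ≡ 1; 58^16 ≡ 1² = 1 ≡ 1.
Since 29 = 16 + 8 + 4 + 1, 58^29 ≡ 1 · 1 · 1 · 58; multiplying out mod 59: 1·1 = 1 ≡ 1, then 1·1 = 1 ≡ 1, then 1·58 = 58 ≡ 58. Thus 58^29 ≡ 58 ≡ −1 (mod 59).
By Euler's criterion 58 is a quadratic non-residue mod 59: no k satisfies k² ≡ 58 (mod 59).

There is no such integer.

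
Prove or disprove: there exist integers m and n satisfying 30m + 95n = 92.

There are no such integers.

Both 30 and 95 are divisible by gcd(30, 95) = 5, hence so is any combination 30m + 95n.
However 92 leaves remainder 2 on division by 5.
So the equation is unsolvable over ℤ.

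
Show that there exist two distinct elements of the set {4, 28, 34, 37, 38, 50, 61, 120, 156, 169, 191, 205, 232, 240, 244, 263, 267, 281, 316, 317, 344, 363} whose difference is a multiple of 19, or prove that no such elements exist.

Yes: 4 and 61.

4 mod 19 = 4 and 61 mod 19 = 4, so 61 − 4 = 57 = 3·19.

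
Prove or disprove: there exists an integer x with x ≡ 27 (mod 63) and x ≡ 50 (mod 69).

gcd(63, 69) = 3. If x ≡ 27 (mod 63) and x ≡ 50 (mod 69), then x ≡ 27 (mod 3) and x ≡ 50 (mod 3).
These are incompatible: 27 − 50 = -23 is not divisible by 3.
Therefore no such x exists.

No such integer exists.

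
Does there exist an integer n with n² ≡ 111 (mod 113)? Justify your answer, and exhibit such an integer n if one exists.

Take n = 87. Then 87² = 7569 = 66·113 + 111, so 87² ≡ 111 (mod 113).

n = 87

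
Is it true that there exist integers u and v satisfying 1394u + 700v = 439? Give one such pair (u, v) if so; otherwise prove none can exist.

gcd(1394, 700) = 2, so every integer of the form 1394u + 700v is a multiple of 2.
But 439 = 2·219 + 1, so 2 ∤ 439.
Hence no integers u, v satisfy the equation.

There are no such integers.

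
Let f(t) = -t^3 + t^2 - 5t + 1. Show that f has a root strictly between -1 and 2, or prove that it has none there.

Such a root exists.

f(-1) = 8 and f(2) = -13, which have opposite signs.
f is continuous everywhere (it is a polynomial), in particular on [-1, 2].
By the Intermediate Value Theorem f must vanish at some point of (-1, 2).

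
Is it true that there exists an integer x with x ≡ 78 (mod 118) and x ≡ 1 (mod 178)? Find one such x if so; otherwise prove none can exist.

Reduce both congruences modulo 2, which divides 118 and 178: they say x ≡ 78 (mod 2) and x ≡ 1 (mod 2).
But 78 mod 2 = 0 while 1 mod 2 = 1, a contradiction.
Therefore no such x exists.

There is no such integer.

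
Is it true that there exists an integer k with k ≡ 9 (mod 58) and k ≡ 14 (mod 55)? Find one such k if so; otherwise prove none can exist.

k = 1169

The moduli 58 and 55 are coprime, so by the Chinese Remainder Theorem a unique solution modulo 3190 exists.
Any solution of the first congruence is k = 9 + 58t; substituting into the second, 58t ≡ 14 − 9 ≡ 5 (mod 55).
58 ≡ 3 (mod 55), so this reads 3t ≡ 5 (mod 55). Note 3·37 = 111 ≡ 1 (mod 55) (as 111 − 1 = 2·55), so 3⁻¹ ≡ 37.
Multiplying by 37: t ≡ 37·5 = 185 ≡ 20 (mod 55).
With t = 20: k = 9 + 58·20 = 1169.
Indeed 1169 ≡ 9 (mod 58) and 1169 ≡ 14 (mod 55).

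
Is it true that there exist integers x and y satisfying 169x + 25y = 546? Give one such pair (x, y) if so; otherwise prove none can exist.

Since gcd(169, 25) = 1, every integer is an integer combination of 169 and 25.
Run the Euclidean algorithm on 169 and 25: 169 = 6·25 + 19, 25 = 1·19 + 6, 19 = 3·6 + 1, 6 = 6·1 + 0.
Working back up the chain: 1 = 19 − 3·6 = 19 − 3·(25 − 1·19) = −3·25 + 4·19 = −3·25 + 4·(169 − 6·25) = 4·169 − 27·25. So 169·4 + 25·(-27) = 1.
Times 546: 169·2184 + 25·(-14742) = 546, so (2184, -14742) solves it.
The general solution is x = 2184 + 25k, y = -14742 − 169k; taking k = -87 gives the smaller pair x = 9, y = -39.
Check: 169·9 + 25·(-39) = 1521 − 975 = 546. ✓

x = 9, y = -39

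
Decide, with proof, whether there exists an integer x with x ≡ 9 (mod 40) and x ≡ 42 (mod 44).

Reduce both congruences modulo 4, which divides 40 and 44: they say x ≡ 9 (mod 4) and x ≡ 42 (mod 4).
These are incompatible: 9 − 42 = -33 is not divisible by 4.
Hence the system has no solution.

There is no such integer.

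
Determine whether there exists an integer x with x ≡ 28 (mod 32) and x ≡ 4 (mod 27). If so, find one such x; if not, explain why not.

Since 32 and 27 share no common factor, CRT says the pair of congruences has a solution (unique mod 864).
Any solution of the first congruence is x = 28 + 32t; substituting into the second, 32t ≡ 4 − 28 ≡ 3 (mod 27).
32 ≡ 5 (mod 27), so this reads 5t ≡ 3 (mod 27). To invert 5 modulo 27: 27 = 5·5 + 2, 5 = 2·2 + 1, 2 = 2·1 + 0, and unwinding, 1 = 5 − 2·2 = 5 − 2·(27 − 5·5) = −2·27 + 11·5. Thus 5⁻¹ ≡ 11 (mod 27).
Multiplying by 11: t ≡ 11·3 = 33 ≡ 6 (mod 27).
With t = 6: x = 28 + 32·6 = 220.
Indeed 220 ≡ 28 (mod 32) and 220 ≡ 4 (mod 27).

x = 220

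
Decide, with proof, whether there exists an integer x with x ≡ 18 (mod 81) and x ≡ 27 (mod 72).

Here gcd(81, 72) = 9, and both 18 and 27 leave remainder 0 mod 9, so the system is consistent.
List candidates x ≡ 18 (mod 81): 18, 99. Modulo 72 these are 18, 27; 99 gives 27 as required.
Verify: 99 = 1·81 + 18 and 99 = 1·72 + 27. ✓

x = 99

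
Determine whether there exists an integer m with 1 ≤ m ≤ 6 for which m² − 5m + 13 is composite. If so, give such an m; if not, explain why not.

At m = 4: 4² − 5·4 + 13 = 9 = 3·3, which is composite.

m = 4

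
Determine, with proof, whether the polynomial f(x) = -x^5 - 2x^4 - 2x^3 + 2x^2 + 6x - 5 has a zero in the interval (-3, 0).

f(-3) = 130 and f(0) = -5, which have opposite signs.
As a polynomial, f is continuous on every closed interval.
By the Intermediate Value Theorem, f takes the value 0 somewhere in the open interval.

Such a root exists.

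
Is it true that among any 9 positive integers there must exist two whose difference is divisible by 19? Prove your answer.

Consider the 9 integers 92, 93, …, 100. They lie in distinct residue classes modulo 19, since 9 ≤ 19.
The differences between them range over 1, …, 8, none of which is divisible by 19.

No, the set {92, 93, 94, 95, 96, 97, 98, 99, 100} is a counterexample.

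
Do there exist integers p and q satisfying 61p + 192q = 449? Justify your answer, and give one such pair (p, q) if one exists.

61 and 192 are coprime, so 61p + 192q ranges over all of ℤ.
Run the Euclidean algorithm on 192 and 61: 192 = 3·61 + 9, 61 = 6·9 + 7, 9 = 1·7 + 2, 7 = 3·2 + 1, 2 = 2·1 + 0.
Working back up the chain: 1 = 7 − 3·2 = 7 − 3·(9 − 1·7) = −3·9 + 4·7 = −3·9 + 4·(61 − 6·9) = 4·61 − 27·9 = 4·61 − 27·(192 − 3·61) = −27·192 + 85·61. So 61·85 + 192·(-27) = 1.
Scaling by 449 gives the particular solution (p, q) = (38165, -12123).
The general solution is p = 38165 + 192k, q = -12123 − 61k; taking k = -198 gives the smaller pair p = 149, q = -45.
Check: 61·149 + 192·(-45) = 9089 − 8640 = 449. ✓

p = 149, q = -45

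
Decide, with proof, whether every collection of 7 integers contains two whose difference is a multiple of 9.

Take the 7 consecutive integers 14, 15, …, 20: their residues mod 9 are all distinct because 7 ≤ 9.
The differences between them range over 1, …, 6, none of which is divisible by 9.

No; for instance {14, 15, 16, 17, 18, 19, 20} is a counterexample.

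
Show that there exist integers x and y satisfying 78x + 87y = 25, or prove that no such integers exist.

There are no such integers.

Any value of 78x + 87y is a multiple of gcd(78, 87) = 3.
But 25 is not a multiple of 3 (it leaves remainder 1).
So the equation is unsolvable over ℤ.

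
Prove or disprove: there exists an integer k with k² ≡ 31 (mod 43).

k = 26 works: 26² = 676, and 676 − 31 = 645 = 15·43.

k = 26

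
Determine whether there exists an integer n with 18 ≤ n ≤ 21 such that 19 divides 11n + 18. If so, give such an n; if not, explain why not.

The values of 11n + 18 for n = 18, 19, 20, 21 are 216, 227, 238, 249; reduced mod 19 these are 7, 18, 10, 2.
The residue 0 does not occur, so no n in [18, 21] makes 11n + 18 a multiple of 19.

No such integer n in that range exists.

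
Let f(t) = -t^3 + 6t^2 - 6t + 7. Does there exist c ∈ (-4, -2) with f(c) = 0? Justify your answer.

The endpoint values f(-4) = 191 and f(-2) = 51 are both positive. Claim: f(t) > 0 for every t in (-4, -2).
Shift to the endpoint -2: with t = -2 − u (0 < u < 2), one computes f(-2 − u) = u^3 + 12u^2 + 42u + 51.
All 4 nonzero coefficients of this polynomial in u are positive; hence for u > 0 the value is a sum of positive terms (the constant 51 among them).
Therefore f(t) > 0 throughout (-4, -2), and f has no zero there.

No.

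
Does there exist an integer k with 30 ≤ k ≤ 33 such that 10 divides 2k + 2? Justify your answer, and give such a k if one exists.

No, no such integer k in that range exists.

At k = 30, 2·30 + 2 = 62 ≡ 2 (mod 10), and each step in k adds 2, giving residues 2, 4, 6, 8 for k = 30, 31, 32, 33.
The residue 0 does not occur, so no k in [30, 33] makes 2k + 2 a multiple of 10.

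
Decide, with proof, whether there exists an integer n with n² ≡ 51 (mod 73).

73 is prime, so by Euler's criterion 51 is a square mod 73 iff 51^((73−1)/2) = 51^36 ≡ 1 (mod 73).
Repeated squaring mod 73: 51^2 = 2601 ≡ 46; 51^4 ≡ 46² = 2116 ≡ 72; 51^8 ≡ 72² = 5184 ≡ 1; 51^16 ≡ 1² = 1 ≡ 1; 51^32 ≡ 1² = 1 ≡ 1.
Since 36 = 32 + 4, 51^36 ≡ 1 · 72; multiplying out mod 73: 1·72 = 72 ≡ 72. Thus 51^36 ≡ 72 ≡ −1 (mod 73).
By Euler's criterion 51 is a quadratic non-residue mod 73: no n satisfies n² ≡ 51 (mod 73).

There is no such integer.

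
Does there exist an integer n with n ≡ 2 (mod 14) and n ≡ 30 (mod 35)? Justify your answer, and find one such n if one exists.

The moduli are not coprime: gcd(14, 35) = 7. Compatibility requires 7 ∣ (30 − 2) = 28, which holds, so solutions exist.
List candidates n ≡ 2 (mod 14): 2, 16, 30. Modulo 35 these are 2, 16, 30; 30 gives 30 as required.
Indeed 30 ≡ 2 (mod 14) and 30 ≡ 30 (mod 35).

n = 30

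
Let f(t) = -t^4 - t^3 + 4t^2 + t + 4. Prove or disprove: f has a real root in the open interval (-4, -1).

Such a root exists.

f(-4) = -128 and f(-1) = 7, which have opposite signs.
f is continuous everywhere (it is a polynomial), in particular on [-4, -1].
By the Intermediate Value Theorem, f takes the value 0 somewhere in the open interval.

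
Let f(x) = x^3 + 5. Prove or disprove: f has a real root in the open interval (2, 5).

No.

f(2) = 13 and f(5) = 130, both positive, so a sign-change argument is unavailable; we show f keeps this sign on the whole interval.
Shift to the endpoint 2: with x = 2 + u (0 < u < 3), one computes f(2 + u) = u^3 + 6u^2 + 12u + 13.
The nonzero coefficients here are all positive, so for u > 0 every term is positive (or zero), and the constant term 13 is strictly positive.
So f is strictly positive on (2, 5); no root exists in the interval.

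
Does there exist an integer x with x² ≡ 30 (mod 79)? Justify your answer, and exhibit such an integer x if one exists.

There is no such integer.

Apply Euler's criterion with the prime 79: 30 is a quadratic residue iff 30^39 ≡ 1 (mod 79), and a non-residue iff it is ≡ −1.
Squaring successively (mod 79): 30^2 = 900 ≡ 31; 30^4 ≡ 31² = 961 ≡ 13; 30^8 ≡ 13² = 169 ≡ 11; 30^16 ≡ 11² = 121 ≡ 42; 30^32 ≡ 42² = 1764 ≡ 26.
Since 39 = 32 + 4 + 2 + 1, 30^39 ≡ 26 · 13 · 31 · 30; multiplying out mod 79: 26·13 = 338 ≡ 22, then 22·31 = 682 ≡ 50, then 50·30 = 1500 ≡ 78. Thus 30^39 ≡ 78 ≡ −1 (mod 79).
The value −1 means 30 is a non-residue modulo 79, so x² ≡ 30 (mod 79) is impossible.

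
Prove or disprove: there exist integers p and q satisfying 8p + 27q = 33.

p = 21, q = -5

8 and 27 are coprime, so 8p + 27q ranges over all of ℤ.
Run the Euclidean algorithm on 27 and 8: 27 = 3·8 + 3, 8 = 2·3 + 2, 3 = 1·2 + 1, 2 = 2·1 + 0.
Working back up the chain: 1 = 3 − 1·2 = 3 − (8 − 2·3) = −8 + 3·3 = −8 + 3·(27 − 3·8) = 3·27 − 10·8. So 8·(-10) + 27·3 = 1.
Multiplying through by 33: p = (-10)·33 = -330, q = 3·33 = 99 is a solution.
Shifting by a multiple of (27, −8) keeps it a solution: p = -330 + 13·27 = 21, q = 99 − 13·8 = -5.
Check: 8·21 + 27·(-5) = 168 − 135 = 33. ✓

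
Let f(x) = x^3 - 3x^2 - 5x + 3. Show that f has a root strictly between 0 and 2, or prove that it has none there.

f(0) = 3 and f(2) = -11, which have opposite signs.
As a polynomial, f is continuous on every closed interval.
By the Intermediate Value Theorem, f takes the value 0 somewhere in the open interval.

Yes, f has a root in the interval.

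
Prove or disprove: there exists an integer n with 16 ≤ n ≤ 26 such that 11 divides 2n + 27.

For n = 16, 17, …, 24 the values 59, 61, 63, 65, 67, 69, 71, 73, 75 are not multiples of 11. n = 25 works, since 2·25 + 27 = 77 = 7·11.

n = 25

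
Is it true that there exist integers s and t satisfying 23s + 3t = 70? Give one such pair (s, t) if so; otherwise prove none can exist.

23 and 3 are coprime, so 23s + 3t ranges over all of ℤ.
Euclidean algorithm: 23 = 7·3 + 2, 3 = 1·2 + 1, 2 = 2·1 + 0.
Back-substituting, 1 = 3 − 1·2 = 3 − (23 − 7·3) = −23 + 8·3; that is, 23·(-1) + 3·8 = 1.
Scaling by 70 gives the particular solution (s, t) = (-70, 560).
Adding 24·3 to s and subtracting 24·23 from t gives the tidier solution (2, 8).
Indeed 23·2 + 3·8 = 46 + 24 = 70.

s = 2, t = 8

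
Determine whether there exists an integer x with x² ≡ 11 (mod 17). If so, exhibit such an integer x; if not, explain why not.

Squares mod 17 repeat after x = 8 (as (−x)² = x²); for x = 0..8 they are 0, 1, 4, 9, 16, 8, 2, 15, 13.
So the quadratic residues mod 17 are {0, 1, 2, 4, 8, 9, 13, 15, 16}, and 11 is not among them.
Therefore x² ≡ 11 (mod 17) has no solution.

No such integer exists.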